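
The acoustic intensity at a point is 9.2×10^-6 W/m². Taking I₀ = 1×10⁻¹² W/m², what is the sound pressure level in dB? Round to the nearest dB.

I/I₀ = 9.2×10^-6/10⁻¹² = 9.2×10^6, and L = 10·log₁₀(I/I₀).
L = 10·(0.9638 + 6) = 69.64 dB.

70 dB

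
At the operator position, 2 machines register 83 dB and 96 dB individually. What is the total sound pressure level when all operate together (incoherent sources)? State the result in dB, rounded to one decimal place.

96.2 dB

Incoherent sources combine by intensity addition: L_total = 10·log₁₀(Σ 10^(L_i/10)).
Σ 10^(L/10) = 10^(83/10) + 10^(96/10) = 4.181e+09.
L_total = 10·log₁₀(4.181e+09) = 96.21 dB.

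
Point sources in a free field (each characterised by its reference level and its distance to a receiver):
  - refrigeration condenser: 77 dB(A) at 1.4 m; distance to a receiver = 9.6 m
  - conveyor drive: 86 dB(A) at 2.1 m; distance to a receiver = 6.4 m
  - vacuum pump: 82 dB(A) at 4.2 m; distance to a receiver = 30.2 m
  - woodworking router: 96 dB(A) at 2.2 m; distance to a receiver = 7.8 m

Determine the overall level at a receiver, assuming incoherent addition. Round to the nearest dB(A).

86 dB(A)

Apply inverse-square spreading to bring every level to the receiver, then sum 10^(L/10).
refrigeration condenser: 77 − 20·log₁₀(9.6/1.4) = 77 − 16.72 = 60.28 dB(A).
conveyor drive: 86 − 20·log₁₀(6.4/2.1) = 86 − 9.68 = 76.32 dB(A).
vacuum pump: 82 − 20·log₁₀(30.2/4.2) = 82 − 17.14 = 64.86 dB(A).
woodworking router: 96 − 20·log₁₀(7.8/2.2) = 96 − 10.99 = 85.01 dB(A).
Σ 10^(L/10) = 3.637e+08 → L_total = 10·log₁₀(3.637e+08) = 85.61 dB(A).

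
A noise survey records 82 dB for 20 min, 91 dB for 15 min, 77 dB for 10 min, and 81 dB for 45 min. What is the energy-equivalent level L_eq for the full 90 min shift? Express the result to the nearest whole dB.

Weight each interval's intensity by its duration and average over T = 90 min:
Σ tᵢ·10^(Lᵢ/10) = 20·10^(82/10) + 15·10^(91/10) + 10·10^(77/10) + 45·10^(81/10) = 2.822e+10.
L_eq = 10·log₁₀(2.822e+10/90) = 84.96 dB.

85 dB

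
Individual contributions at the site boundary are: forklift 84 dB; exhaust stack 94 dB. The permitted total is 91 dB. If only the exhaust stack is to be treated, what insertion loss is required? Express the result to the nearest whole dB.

4 dB

The untreated sources together contribute 10^(84/10) = 2.512e+08, i.e. 84.00 dB.
The limit corresponds to 10^(91/10) = 1.259e+09; subtracting the fixed part leaves 1.008e+09 for the exhaust stack, i.e. 90.03 dB.
So the exhaust stack must be reduced from 94 to 90.03 dB: IL = 3.97 dB.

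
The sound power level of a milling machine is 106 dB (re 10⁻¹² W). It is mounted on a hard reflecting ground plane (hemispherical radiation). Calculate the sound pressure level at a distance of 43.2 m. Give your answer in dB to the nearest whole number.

L_p = L_w − 10·log₁₀(2π·r²) with r = 43.2 m.
2π·r² = 1.173e+04 m², 10·log₁₀ of that is 40.691 dB.
L_p = 106 − 40.691 = 65.31 dB.

65 dB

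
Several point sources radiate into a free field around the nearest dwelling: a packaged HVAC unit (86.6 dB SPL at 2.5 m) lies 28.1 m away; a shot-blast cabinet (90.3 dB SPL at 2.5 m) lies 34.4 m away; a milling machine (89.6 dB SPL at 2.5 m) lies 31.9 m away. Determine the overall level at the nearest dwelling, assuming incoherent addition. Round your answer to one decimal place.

71.7 dB SPL

First find each source's level at the receiver (point-source: −20·log₁₀(r/r_ref)), then combine on an intensity basis.
packaged HVAC unit: 86.6 − 20·log₁₀(28.1/2.5) = 86.6 − 21.02 = 65.58 dB SPL.
shot-blast cabinet: 90.3 − 20·log₁₀(34.4/2.5) = 90.3 − 22.77 = 67.53 dB SPL.
milling machine: 89.6 − 20·log₁₀(31.9/2.5) = 89.6 − 22.12 = 67.48 dB SPL.
Σ 10^(L/10) = 1.488e+07 → L_total = 10·log₁₀(1.488e+07) = 71.73 dB SPL.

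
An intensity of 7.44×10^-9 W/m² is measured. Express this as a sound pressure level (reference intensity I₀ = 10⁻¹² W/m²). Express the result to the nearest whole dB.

Dividing by I₀ shifts the exponent by 12: I/I₀ = 7.44×10^3.
L = 10·(0.8716 + 3) = 38.72 dB.

39 dB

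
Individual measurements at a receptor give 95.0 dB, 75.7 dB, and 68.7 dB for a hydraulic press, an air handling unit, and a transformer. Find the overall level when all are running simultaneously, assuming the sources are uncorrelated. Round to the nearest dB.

95 dB

For uncorrelated sources the intensities add, so convert each level to linear form, sum, and take 10·log₁₀ of the total.
Σ 10^(L/10) = 10^(95.0/10) + 10^(75.7/10) + 10^(68.7/10) = 3.207e+09.
L_total = 10·log₁₀(3.207e+09) = 95.06 dB.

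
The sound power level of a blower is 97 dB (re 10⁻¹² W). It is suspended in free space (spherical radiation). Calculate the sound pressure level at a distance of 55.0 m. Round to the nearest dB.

51 dB

Free-field spherical radiation: L_p = L_w − 10·log₁₀(4π·r²), r = 55.0 m.
4π·r² = 3.801e+04 m², 10·log₁₀ of that is 45.799 dB.
L_p = 97 − 45.799 = 51.20 dB.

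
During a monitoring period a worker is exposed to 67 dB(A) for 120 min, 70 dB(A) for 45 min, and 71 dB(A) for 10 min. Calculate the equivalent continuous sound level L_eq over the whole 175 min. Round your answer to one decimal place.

68.3 dB(A)

The energy average is taken in the linear domain: L_eq = 10·log₁₀[(Σ tᵢ·10^(Lᵢ/10))/T], T = 175 min.
Σ tᵢ·10^(Lᵢ/10) = 120·10^(67/10) + 45·10^(70/10) + 10·10^(71/10) = 1.177e+09.
L_eq = 10·log₁₀(1.177e+09/175) = 68.28 dB(A).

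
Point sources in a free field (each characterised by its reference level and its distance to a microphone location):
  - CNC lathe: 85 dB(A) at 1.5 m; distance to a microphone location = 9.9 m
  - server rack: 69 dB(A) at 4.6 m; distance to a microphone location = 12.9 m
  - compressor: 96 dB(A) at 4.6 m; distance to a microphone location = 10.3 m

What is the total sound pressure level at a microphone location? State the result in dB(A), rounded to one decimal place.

89.0 dB(A)

First find each source's level at the receiver (point-source: −20·log₁₀(r/r_ref)), then combine on an intensity basis.
CNC lathe: 85 − 20·log₁₀(9.9/1.5) = 85 − 16.39 = 68.61 dB(A).
server rack: 69 − 20·log₁₀(12.9/4.6) = 69 − 8.96 = 60.04 dB(A).
compressor: 96 − 20·log₁₀(10.3/4.6) = 96 − 7.00 = 89.00 dB(A).
Σ 10^(L/10) = 8.023e+08 → L_total = 10·log₁₀(8.023e+08) = 89.04 dB(A).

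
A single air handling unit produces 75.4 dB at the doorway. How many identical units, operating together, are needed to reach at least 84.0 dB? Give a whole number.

8

The shortfall is 84.0 − 75.4 = 8.6 dB, and N units add 10·log₁₀ N, so need 10·log₁₀ N ≥ 8.6.
N ≥ 10^(8.6/10) = 7.244, so N = 8.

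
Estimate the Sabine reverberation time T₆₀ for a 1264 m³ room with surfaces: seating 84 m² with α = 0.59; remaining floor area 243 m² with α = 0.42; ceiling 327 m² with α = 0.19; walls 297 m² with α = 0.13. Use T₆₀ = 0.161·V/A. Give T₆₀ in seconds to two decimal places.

0.81 s

A = Σ Sᵢαᵢ = 84·0.59 + 243·0.42 + 327·0.19 + 297·0.13 = 252.36 m².
T₆₀ = 0.161 × 1264 / 252.36 = 0.806 s.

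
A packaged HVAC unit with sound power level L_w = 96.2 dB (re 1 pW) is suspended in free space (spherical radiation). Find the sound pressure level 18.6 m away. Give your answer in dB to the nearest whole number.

Free-field spherical radiation: L_p = L_w − 10·log₁₀(4π·r²), r = 18.6 m.
4π·r² = 4347 m², 10·log₁₀ of that is 36.382 dB.
L_p = 96.2 − 36.382 = 59.82 dB.

60 dB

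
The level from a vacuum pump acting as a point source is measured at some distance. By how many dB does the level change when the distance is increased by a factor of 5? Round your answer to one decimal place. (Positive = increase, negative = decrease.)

With spherical spreading the level changes by −20·log₁₀(r₂/r₁).
ΔL = −20·log₁₀(5) = -13.98 dB.

-14.0 dB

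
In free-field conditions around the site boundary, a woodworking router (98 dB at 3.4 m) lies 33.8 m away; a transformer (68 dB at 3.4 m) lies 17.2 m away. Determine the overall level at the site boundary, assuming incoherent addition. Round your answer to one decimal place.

78.1 dB

First find each source's level at the receiver (point-source: −20·log₁₀(r/r_ref)), then combine on an intensity basis.
woodworking router: 98 − 20·log₁₀(33.8/3.4) = 98 − 19.95 = 78.05 dB.
transformer: 68 − 20·log₁₀(17.2/3.4) = 68 − 14.08 = 53.92 dB.
Σ 10^(L/10) = 6.409e+07 → L_total = 10·log₁₀(6.409e+07) = 78.07 dB.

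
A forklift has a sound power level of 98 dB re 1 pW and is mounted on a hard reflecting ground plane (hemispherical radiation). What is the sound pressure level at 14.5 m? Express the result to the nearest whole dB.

L_p = L_w − 10·log₁₀(2π·r²) with r = 14.5 m.
2π·r² = 1321 m², 10·log₁₀ of that is 31.209 dB.
L_p = 98 − 31.209 = 66.79 dB.

67 dB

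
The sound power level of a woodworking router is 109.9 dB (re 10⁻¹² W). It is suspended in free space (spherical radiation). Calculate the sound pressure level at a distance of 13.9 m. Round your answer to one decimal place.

76.0 dB

Free-field spherical radiation: L_p = L_w − 10·log₁₀(4π·r²), r = 13.9 m.
4π·r² = 2428 m², 10·log₁₀ of that is 33.852 dB.
L_p = 109.9 − 33.852 = 76.05 dB.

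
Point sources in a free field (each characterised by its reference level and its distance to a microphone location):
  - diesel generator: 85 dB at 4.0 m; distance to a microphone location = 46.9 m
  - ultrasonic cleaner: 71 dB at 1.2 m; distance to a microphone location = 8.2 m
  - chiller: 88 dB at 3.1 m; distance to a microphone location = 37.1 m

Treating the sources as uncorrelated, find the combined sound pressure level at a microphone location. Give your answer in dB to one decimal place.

Propagate each source to the receiver with L = L_ref − 20·log₁₀(r/r_ref), then add intensities.
diesel generator: 85 − 20·log₁₀(46.9/4.0) = 85 − 21.38 = 63.62 dB.
ultrasonic cleaner: 71 − 20·log₁₀(8.2/1.2) = 71 − 16.69 = 54.31 dB.
chiller: 88 − 20·log₁₀(37.1/3.1) = 88 − 21.56 = 66.44 dB.
Σ 10^(L/10) = 6.975e+06 → L_total = 10·log₁₀(6.975e+06) = 68.44 dB.

68.4 dB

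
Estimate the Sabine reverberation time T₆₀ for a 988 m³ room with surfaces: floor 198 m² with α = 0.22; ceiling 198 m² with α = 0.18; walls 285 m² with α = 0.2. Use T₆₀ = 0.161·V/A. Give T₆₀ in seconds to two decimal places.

1.17 s

Total absorption A = 198·0.22 + 198·0.18 + 285·0.2 = 136.20 m² sabins.
T₆₀ = 0.161·V/A = 0.161·988/136.20 = 1.168 s.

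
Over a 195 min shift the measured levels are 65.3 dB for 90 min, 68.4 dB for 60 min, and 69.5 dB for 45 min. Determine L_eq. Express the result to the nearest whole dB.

The energy average is taken in the linear domain: L_eq = 10·log₁₀[(Σ tᵢ·10^(Lᵢ/10))/T], T = 195 min.
Σ tᵢ·10^(Lᵢ/10) = 90·10^(65.3/10) + 60·10^(68.4/10) + 45·10^(69.5/10) = 1.121e+09.
L_eq = 10·log₁₀(1.121e+09/195) = 67.60 dB.

68 dB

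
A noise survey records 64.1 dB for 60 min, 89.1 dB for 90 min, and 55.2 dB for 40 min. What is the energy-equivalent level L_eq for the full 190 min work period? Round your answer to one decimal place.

L_eq = 10·log₁₀[(1/T)·Σ tᵢ·10^(Lᵢ/10)] with T = 190 min.
Σ tᵢ·10^(Lᵢ/10) = 60·10^(64.1/10) + 90·10^(89.1/10) + 40·10^(55.2/10) = 7.332e+10.
L_eq = 10·log₁₀(7.332e+10/190) = 85.86 dB.

85.9 dB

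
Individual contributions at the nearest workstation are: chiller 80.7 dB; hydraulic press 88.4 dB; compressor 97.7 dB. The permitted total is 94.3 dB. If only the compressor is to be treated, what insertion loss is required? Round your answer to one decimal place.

Everything except the compressor sums to 10^(80.7/10) + 10^(88.4/10) = 8.093e+08 in linear terms, 89.08 dB.
To meet 94.3 dB overall, the treated compressor may contribute at most 10^(94.3/10) − 8.093e+08 = 1.882e+09, i.e. 92.75 dB.
So the compressor must be reduced from 97.7 to 92.75 dB: IL = 4.95 dB.

5.0 dB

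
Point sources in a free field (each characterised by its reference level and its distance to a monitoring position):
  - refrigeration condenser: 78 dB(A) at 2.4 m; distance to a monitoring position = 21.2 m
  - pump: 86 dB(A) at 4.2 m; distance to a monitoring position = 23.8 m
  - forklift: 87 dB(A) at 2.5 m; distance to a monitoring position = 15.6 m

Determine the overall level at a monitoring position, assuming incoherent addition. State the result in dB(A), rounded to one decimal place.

First find each source's level at the receiver (point-source: −20·log₁₀(r/r_ref)), then combine on an intensity basis.
refrigeration condenser: 78 − 20·log₁₀(21.2/2.4) = 78 − 18.92 = 59.08 dB(A).
pump: 86 − 20·log₁₀(23.8/4.2) = 86 − 15.07 = 70.93 dB(A).
forklift: 87 − 20·log₁₀(15.6/2.5) = 87 − 15.90 = 71.10 dB(A).
Σ 10^(L/10) = 2.608e+07 → L_total = 10·log₁₀(2.608e+07) = 74.16 dB(A).

74.2 dB(A)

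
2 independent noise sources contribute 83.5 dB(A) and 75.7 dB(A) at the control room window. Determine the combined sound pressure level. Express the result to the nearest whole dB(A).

For uncorrelated sources the intensities add, so convert each level to linear form, sum, and take 10·log₁₀ of the total.
Σ 10^(L/10) = 10^(83.5/10) + 10^(75.7/10) = 2.610e+08.
L_total = 10·log₁₀(2.610e+08) = 84.17 dB(A).

84 dB(A)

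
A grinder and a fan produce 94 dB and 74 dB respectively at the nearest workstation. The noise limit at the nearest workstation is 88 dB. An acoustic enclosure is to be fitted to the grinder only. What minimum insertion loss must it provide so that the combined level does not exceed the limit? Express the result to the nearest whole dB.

Fixed contribution from the other source: Σ 10^(L/10) = 10^(74/10) = 2.512e+07 (74.00 dB).
The limit corresponds to 10^(88/10) = 6.310e+08; subtracting the fixed part leaves 6.058e+08 for the grinder, i.e. 87.82 dB.
Required insertion loss = 94 − 87.82 = 6.18 dB.

6 dB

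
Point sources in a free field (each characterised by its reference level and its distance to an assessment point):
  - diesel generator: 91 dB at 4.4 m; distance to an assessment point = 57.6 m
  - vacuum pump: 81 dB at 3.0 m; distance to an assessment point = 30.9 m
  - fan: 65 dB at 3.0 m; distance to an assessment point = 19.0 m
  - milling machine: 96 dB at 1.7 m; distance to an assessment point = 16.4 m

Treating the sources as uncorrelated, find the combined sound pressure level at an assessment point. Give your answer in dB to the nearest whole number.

First find each source's level at the receiver (point-source: −20·log₁₀(r/r_ref)), then combine on an intensity basis.
diesel generator: 91 − 20·log₁₀(57.6/4.4) = 91 − 22.34 = 68.66 dB.
vacuum pump: 81 − 20·log₁₀(30.9/3.0) = 81 − 20.26 = 60.74 dB.
fan: 65 − 20·log₁₀(19.0/3.0) = 65 − 16.03 = 48.97 dB.
milling machine: 96 − 20·log₁₀(16.4/1.7) = 96 − 19.69 = 76.31 dB.
Σ 10^(L/10) = 5.139e+07 → L_total = 10·log₁₀(5.139e+07) = 77.11 dB.

77 dB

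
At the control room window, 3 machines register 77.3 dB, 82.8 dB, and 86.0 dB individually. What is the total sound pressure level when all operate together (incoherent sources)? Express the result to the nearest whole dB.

88 dB

For uncorrelated sources the intensities add, so convert each level to linear form, sum, and take 10·log₁₀ of the total.
Σ 10^(L/10) = 10^(77.3/10) + 10^(82.8/10) + 10^(86.0/10) = 6.424e+08.
L_total = 10·log₁₀(6.424e+08) = 88.08 dB.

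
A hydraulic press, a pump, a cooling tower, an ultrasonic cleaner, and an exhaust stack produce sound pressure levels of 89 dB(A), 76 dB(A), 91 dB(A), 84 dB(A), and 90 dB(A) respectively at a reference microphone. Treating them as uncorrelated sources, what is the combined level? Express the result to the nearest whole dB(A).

95 dB(A)

For uncorrelated sources the intensities add, so convert each level to linear form, sum, and take 10·log₁₀ of the total.
Σ 10^(L/10) = 10^(89/10) + 10^(76/10) + 10^(91/10) + 10^(84/10) + 10^(90/10) = 3.344e+09.
L_total = 10·log₁₀(3.344e+09) = 95.24 dB(A).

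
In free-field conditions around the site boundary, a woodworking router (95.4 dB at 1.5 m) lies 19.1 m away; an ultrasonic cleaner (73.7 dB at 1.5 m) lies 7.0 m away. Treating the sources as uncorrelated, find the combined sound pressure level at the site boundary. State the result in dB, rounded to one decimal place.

73.5 dB

Apply inverse-square spreading to bring every level to the receiver, then sum 10^(L/10).
woodworking router: 95.4 − 20·log₁₀(19.1/1.5) = 95.4 − 22.10 = 73.30 dB.
ultrasonic cleaner: 73.7 − 20·log₁₀(7.0/1.5) = 73.7 − 13.38 = 60.32 dB.
Σ 10^(L/10) = 2.246e+07 → L_total = 10·log₁₀(2.246e+07) = 73.51 dB.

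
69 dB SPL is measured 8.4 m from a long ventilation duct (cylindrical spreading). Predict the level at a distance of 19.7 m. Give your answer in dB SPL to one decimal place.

For a line source, L₂ = L₁ − 10·log₁₀(r₂/r₁).
L₂ = 69 − 10·log₁₀(19.7/8.4) = 69 − 3.702 = 65.30 dB SPL.

65.3 dB SPL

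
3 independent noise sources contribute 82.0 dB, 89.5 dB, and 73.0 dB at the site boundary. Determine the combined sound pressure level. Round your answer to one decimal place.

For uncorrelated sources the intensities add, so convert each level to linear form, sum, and take 10·log₁₀ of the total.
Σ 10^(L/10) = 10^(82.0/10) + 10^(89.5/10) + 10^(73.0/10) = 1.070e+09.
L_total = 10·log₁₀(1.070e+09) = 90.29 dB.

90.3 dB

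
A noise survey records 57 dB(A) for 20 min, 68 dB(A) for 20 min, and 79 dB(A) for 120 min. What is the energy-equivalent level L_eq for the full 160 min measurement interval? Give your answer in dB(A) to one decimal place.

The energy average is taken in the linear domain: L_eq = 10·log₁₀[(Σ tᵢ·10^(Lᵢ/10))/T], T = 160 min.
Σ tᵢ·10^(Lᵢ/10) = 20·10^(57/10) + 20·10^(68/10) + 120·10^(79/10) = 9.668e+09.
L_eq = 10·log₁₀(9.668e+09/160) = 77.81 dB(A).

77.8 dB(A)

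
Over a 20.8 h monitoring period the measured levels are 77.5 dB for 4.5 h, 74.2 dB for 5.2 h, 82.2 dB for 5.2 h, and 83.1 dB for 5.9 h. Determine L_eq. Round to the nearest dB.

L_eq = 10·log₁₀[(1/T)·Σ tᵢ·10^(Lᵢ/10)] with T = 20.8 h.
Σ tᵢ·10^(Lᵢ/10) = 4.5·10^(77.5/10) + 5.2·10^(74.2/10) + 5.2·10^(82.2/10) + 5.9·10^(83.1/10) = 2.457e+09.
L_eq = 10·log₁₀(2.457e+09/20.8) = 80.72 dB.

81 dB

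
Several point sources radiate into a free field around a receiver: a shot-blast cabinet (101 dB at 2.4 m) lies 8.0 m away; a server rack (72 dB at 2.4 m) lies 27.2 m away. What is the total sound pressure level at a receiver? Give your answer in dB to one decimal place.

90.5 dB

Apply inverse-square spreading to bring every level to the receiver, then sum 10^(L/10).
shot-blast cabinet: 101 − 20·log₁₀(8.0/2.4) = 101 − 10.46 = 90.54 dB.
server rack: 72 − 20·log₁₀(27.2/2.4) = 72 − 21.09 = 50.91 dB.
Σ 10^(L/10) = 1.133e+09 → L_total = 10·log₁₀(1.133e+09) = 90.54 dB.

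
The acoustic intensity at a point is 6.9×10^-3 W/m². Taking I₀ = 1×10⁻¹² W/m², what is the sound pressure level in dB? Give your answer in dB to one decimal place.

98.4 dB

L = 10·log₁₀(I/I₀) = 10·log₁₀(6.9×10^-3/10⁻¹²) = 10·log₁₀(6.9×10^9).
L = 10·(0.8388 + 9) = 98.39 dB.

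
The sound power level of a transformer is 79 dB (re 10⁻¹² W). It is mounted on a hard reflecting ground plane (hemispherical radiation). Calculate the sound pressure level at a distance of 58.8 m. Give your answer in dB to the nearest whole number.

36 dB

L_p = L_w − 10·log₁₀(2π·r²) with r = 58.8 m.
2π·r² = 2.172e+04 m², 10·log₁₀ of that is 43.369 dB.
L_p = 79 − 43.369 = 35.63 dB.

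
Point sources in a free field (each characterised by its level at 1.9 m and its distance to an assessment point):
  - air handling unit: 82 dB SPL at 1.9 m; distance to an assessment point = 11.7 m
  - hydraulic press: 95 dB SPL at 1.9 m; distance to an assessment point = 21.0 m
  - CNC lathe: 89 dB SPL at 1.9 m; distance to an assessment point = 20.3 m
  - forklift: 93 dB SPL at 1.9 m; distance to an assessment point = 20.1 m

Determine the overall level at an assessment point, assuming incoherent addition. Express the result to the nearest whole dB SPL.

77 dB SPL

Apply inverse-square spreading to bring every level to the receiver, then sum 10^(L/10).
air handling unit: 82 − 20·log₁₀(11.7/1.9) = 82 − 15.79 = 66.21 dB SPL.
hydraulic press: 95 − 20·log₁₀(21.0/1.9) = 95 − 20.87 = 74.13 dB SPL.
CNC lathe: 89 − 20·log₁₀(20.3/1.9) = 89 − 20.57 = 68.43 dB SPL.
forklift: 93 − 20·log₁₀(20.1/1.9) = 93 − 20.49 = 72.51 dB SPL.
Σ 10^(L/10) = 5.485e+07 → L_total = 10·log₁₀(5.485e+07) = 77.39 dB SPL.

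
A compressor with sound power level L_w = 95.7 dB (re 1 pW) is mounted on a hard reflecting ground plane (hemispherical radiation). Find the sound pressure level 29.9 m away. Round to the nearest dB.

58 dB

Free-field hemispherical radiation: L_p = L_w − 10·log₁₀(2π·r²), r = 29.9 m.
2π·r² = 5617 m², 10·log₁₀ of that is 37.495 dB.
L_p = 95.7 − 37.495 = 58.20 dB.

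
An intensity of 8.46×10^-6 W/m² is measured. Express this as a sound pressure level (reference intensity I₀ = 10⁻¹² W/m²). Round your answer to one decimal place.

L = 10·log₁₀(I/I₀) = 10·log₁₀(8.46×10^-6/10⁻¹²) = 10·log₁₀(8.46×10^6).
L = 10·(0.9274 + 6) = 69.27 dB.

69.3 dB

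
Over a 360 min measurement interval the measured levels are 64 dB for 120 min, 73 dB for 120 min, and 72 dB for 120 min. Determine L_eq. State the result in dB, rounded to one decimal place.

71.1 dB

Weight each interval's intensity by its duration and average over T = 360 min:
Σ tᵢ·10^(Lᵢ/10) = 120·10^(64/10) + 120·10^(73/10) + 120·10^(72/10) = 4.598e+09.
L_eq = 10·log₁₀(4.598e+09/360) = 71.06 dB.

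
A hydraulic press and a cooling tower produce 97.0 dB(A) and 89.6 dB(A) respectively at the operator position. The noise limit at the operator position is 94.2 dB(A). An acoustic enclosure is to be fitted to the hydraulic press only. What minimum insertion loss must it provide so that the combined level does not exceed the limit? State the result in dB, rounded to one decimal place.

4.6 dB

The untreated sources together contribute 10^(89.6/10) = 9.120e+08, i.e. 89.60 dB(A).
To meet 94.2 dB(A) overall, the treated hydraulic press may contribute at most 10^(94.2/10) − 9.120e+08 = 1.718e+09, i.e. 92.35 dB(A).
Required insertion loss = 97.0 − 92.35 = 4.65 dB.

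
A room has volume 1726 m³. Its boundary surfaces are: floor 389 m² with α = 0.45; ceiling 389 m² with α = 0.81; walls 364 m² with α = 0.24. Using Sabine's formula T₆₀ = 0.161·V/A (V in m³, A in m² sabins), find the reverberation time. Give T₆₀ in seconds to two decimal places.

Summing Sᵢαᵢ: 389·0.45 + 389·0.81 + 364·0.24 = 577.50 m².
T₆₀ = 0.161·V/A = 0.161·1726/577.50 = 0.481 s.

0.48 s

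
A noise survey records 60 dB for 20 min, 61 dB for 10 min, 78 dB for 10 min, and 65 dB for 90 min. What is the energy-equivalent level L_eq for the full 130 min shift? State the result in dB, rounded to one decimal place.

68.6 dB

The energy average is taken in the linear domain: L_eq = 10·log₁₀[(Σ tᵢ·10^(Lᵢ/10))/T], T = 130 min.
Σ tᵢ·10^(Lᵢ/10) = 20·10^(60/10) + 10·10^(61/10) + 10·10^(78/10) + 90·10^(65/10) = 9.482e+08.
L_eq = 10·log₁₀(9.482e+08/130) = 68.63 dB.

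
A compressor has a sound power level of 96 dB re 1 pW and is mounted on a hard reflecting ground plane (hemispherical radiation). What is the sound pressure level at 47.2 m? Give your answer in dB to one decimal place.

54.5 dB

The power spreads over a hemisphere of area 2π·r², so L_p = L_w − 10·log₁₀(2π·r²).
2π·r² = 1.4e+04 m², 10·log₁₀ of that is 41.461 dB.
L_p = 96 − 41.461 = 54.54 dB.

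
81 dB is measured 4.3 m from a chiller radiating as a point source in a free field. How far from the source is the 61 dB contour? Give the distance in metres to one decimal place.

The 20.0 dB drop corresponds to a distance ratio of 10^(20.0/20) for a point source.
r₂ = 4.3·10^((81−61)/20) = 4.3·10^(20.0/20) = 43.00 m.

43.0 m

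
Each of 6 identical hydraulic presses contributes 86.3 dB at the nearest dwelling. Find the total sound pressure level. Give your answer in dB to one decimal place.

L_total = L₁ + 10·log₁₀ N for N identical incoherent sources.
L_total = 86.3 + 10·log₁₀(6) = 86.3 + 7.782 = 94.08 dB.

94.1 dB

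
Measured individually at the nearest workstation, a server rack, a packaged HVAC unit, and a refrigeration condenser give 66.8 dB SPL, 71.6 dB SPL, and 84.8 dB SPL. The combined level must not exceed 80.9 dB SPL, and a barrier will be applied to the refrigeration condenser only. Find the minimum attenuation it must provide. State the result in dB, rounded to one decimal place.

The untreated sources together contribute 10^(66.8/10) + 10^(71.6/10) = 1.924e+07, i.e. 72.84 dB SPL.
To meet 80.9 dB SPL overall, the treated refrigeration condenser may contribute at most 10^(80.9/10) − 1.924e+07 = 1.038e+08, i.e. 80.16 dB SPL.
Required insertion loss = 84.8 − 80.16 = 4.64 dB.

4.6 dB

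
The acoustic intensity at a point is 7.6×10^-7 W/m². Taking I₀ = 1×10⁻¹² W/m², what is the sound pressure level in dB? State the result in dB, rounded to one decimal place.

58.8 dB

I/I₀ = 7.6×10^-7/10⁻¹² = 7.6×10^5, and L = 10·log₁₀(I/I₀).
L = 10·(0.8808 + 5) = 58.81 dB.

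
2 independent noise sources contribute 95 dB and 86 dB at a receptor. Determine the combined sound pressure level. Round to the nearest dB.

For uncorrelated sources the intensities add, so convert each level to linear form, sum, and take 10·log₁₀ of the total.
Σ 10^(L/10) = 10^(95/10) + 10^(86/10) = 3.560e+09.
L_total = 10·log₁₀(3.560e+09) = 95.51 dB.

96 dB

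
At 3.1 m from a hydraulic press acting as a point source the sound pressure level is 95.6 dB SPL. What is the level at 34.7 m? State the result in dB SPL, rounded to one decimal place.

For a point source, L₂ = L₁ − 20·log₁₀(r₂/r₁).
L₂ = 95.6 − 20·log₁₀(34.7/3.1) = 95.6 − 20.979 = 74.62 dB SPL.

74.6 dB SPL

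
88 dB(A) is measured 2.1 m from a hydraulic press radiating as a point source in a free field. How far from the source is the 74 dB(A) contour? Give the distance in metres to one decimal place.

10.5 m

The 14.0 dB drop corresponds to a distance ratio of 10^(14.0/20) for a point source.
r₂ = 2.1·10^((88−74)/20) = 2.1·10^(14.0/20) = 10.52 m.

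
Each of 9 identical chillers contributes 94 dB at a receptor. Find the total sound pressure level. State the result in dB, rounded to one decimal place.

103.5 dB

With 9 equal, uncorrelated contributions the intensity is 9× that of one unit, giving a rise of 10·log₁₀ 9.
L_total = 94 + 10·log₁₀(9) = 94 + 9.542 = 103.54 dB.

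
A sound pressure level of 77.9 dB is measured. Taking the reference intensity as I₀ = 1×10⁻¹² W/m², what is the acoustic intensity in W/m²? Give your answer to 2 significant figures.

6.2e-05 W/m²

L = 10·log₁₀(I/I₀) ⇒ I = I₀·10^(L/10) = 10⁻¹² × 10^7.79.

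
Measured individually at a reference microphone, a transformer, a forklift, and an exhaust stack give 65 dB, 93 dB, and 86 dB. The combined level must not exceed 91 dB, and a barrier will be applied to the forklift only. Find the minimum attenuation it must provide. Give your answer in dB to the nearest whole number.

Fixed contribution from the other sources: Σ 10^(L/10) = 10^(65/10) + 10^(86/10) = 4.013e+08 (86.03 dB).
To meet 91 dB overall, the treated forklift may contribute at most 10^(91/10) − 4.013e+08 = 8.577e+08, i.e. 89.33 dB.
Required insertion loss = 93 − 89.33 = 3.67 dB.

4 dB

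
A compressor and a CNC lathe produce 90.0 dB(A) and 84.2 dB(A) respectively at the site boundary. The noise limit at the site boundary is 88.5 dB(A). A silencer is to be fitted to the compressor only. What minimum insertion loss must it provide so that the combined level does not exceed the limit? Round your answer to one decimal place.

Fixed contribution from the other source: Σ 10^(L/10) = 10^(84.2/10) = 2.630e+08 (84.20 dB(A)).
The limit corresponds to 10^(88.5/10) = 7.079e+08; subtracting the fixed part leaves 4.449e+08 for the compressor, i.e. 86.48 dB(A).
Required insertion loss = 90.0 − 86.48 = 3.52 dB.

3.5 dB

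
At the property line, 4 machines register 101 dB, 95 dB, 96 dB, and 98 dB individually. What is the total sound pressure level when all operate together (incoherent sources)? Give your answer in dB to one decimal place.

104.2 dB

For uncorrelated sources the intensities add, so convert each level to linear form, sum, and take 10·log₁₀ of the total.
Σ 10^(L/10) = 10^(101/10) + 10^(95/10) + 10^(96/10) + 10^(98/10) = 2.604e+10.
L_total = 10·log₁₀(2.604e+10) = 104.16 dB.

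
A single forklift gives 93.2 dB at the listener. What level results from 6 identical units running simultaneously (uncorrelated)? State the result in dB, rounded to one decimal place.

L_total = L₁ + 10·log₁₀ N for N identical incoherent sources.
L_total = 93.2 + 10·log₁₀(6) = 93.2 + 7.782 = 100.98 dB.

101.0 dB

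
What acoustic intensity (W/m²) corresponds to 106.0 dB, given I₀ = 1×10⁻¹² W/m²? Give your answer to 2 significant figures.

0.040 W/m²

I = I₀·10^(L/10) = 10⁻¹² × 10^(106.0/10) = 10^(-1.400).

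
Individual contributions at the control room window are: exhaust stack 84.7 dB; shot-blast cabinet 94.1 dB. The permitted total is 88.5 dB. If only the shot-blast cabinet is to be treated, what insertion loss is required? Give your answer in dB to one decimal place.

Everything except the shot-blast cabinet sums to 10^(84.7/10) = 2.951e+08 in linear terms, 84.70 dB.
To meet 88.5 dB overall, the treated shot-blast cabinet may contribute at most 10^(88.5/10) − 2.951e+08 = 4.128e+08, i.e. 86.16 dB.
So the shot-blast cabinet must be reduced from 94.1 to 86.16 dB: IL = 7.94 dB.

7.9 dB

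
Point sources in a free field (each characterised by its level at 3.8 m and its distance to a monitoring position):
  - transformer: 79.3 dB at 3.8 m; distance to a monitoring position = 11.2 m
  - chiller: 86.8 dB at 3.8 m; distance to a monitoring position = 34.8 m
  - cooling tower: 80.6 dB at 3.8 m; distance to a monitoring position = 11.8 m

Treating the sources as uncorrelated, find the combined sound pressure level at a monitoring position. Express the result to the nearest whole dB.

Propagate each source to the receiver with L = L_ref − 20·log₁₀(r/r_ref), then add intensities.
transformer: 79.3 − 20·log₁₀(11.2/3.8) = 79.3 − 9.39 = 69.91 dB.
chiller: 86.8 − 20·log₁₀(34.8/3.8) = 86.8 − 19.24 = 67.56 dB.
cooling tower: 80.6 − 20·log₁₀(11.8/3.8) = 80.6 − 9.84 = 70.76 dB.
Σ 10^(L/10) = 2.741e+07 → L_total = 10·log₁₀(2.741e+07) = 74.38 dB.

74 dB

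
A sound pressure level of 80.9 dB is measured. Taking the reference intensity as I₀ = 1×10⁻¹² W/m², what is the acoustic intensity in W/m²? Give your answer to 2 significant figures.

I/I₀ = 10^(80.9/10) = 1.23e+08, so I = 1.23e+08 × 10⁻¹² W/m².

0.00012 W/m²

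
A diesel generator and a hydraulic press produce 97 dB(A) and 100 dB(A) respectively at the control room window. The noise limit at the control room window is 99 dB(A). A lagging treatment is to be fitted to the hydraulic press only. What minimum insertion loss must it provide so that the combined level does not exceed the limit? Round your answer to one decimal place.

Everything except the hydraulic press sums to 10^(97/10) = 5.012e+09 in linear terms, 97.00 dB(A).
To meet 99 dB(A) overall, the treated hydraulic press may contribute at most 10^(99/10) − 5.012e+09 = 2.931e+09, i.e. 94.67 dB(A).
Required insertion loss = 100 − 94.67 = 5.33 dB.

5.3 dB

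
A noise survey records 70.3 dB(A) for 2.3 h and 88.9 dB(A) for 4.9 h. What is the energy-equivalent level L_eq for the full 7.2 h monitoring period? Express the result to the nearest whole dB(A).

87 dB(A)

Weight each interval's intensity by its duration and average over T = 7.2 h:
Σ tᵢ·10^(Lᵢ/10) = 2.3·10^(70.3/10) + 4.9·10^(88.9/10) = 3.828e+09.
L_eq = 10·log₁₀(3.828e+09/7.2) = 87.26 dB(A).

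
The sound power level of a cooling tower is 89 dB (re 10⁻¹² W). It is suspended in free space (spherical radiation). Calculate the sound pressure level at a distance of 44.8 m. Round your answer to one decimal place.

45.0 dB

Free-field spherical radiation: L_p = L_w − 10·log₁₀(4π·r²), r = 44.8 m.
4π·r² = 2.522e+04 m², 10·log₁₀ of that is 44.018 dB.
L_p = 89 − 44.018 = 44.98 dB.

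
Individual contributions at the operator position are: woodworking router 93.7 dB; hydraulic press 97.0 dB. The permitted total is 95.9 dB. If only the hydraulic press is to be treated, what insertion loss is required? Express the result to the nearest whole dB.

The untreated sources together contribute 10^(93.7/10) = 2.344e+09, i.e. 93.70 dB.
To meet 95.9 dB overall, the treated hydraulic press may contribute at most 10^(95.9/10) − 2.344e+09 = 1.546e+09, i.e. 91.89 dB.
So the hydraulic press must be reduced from 97.0 to 91.89 dB: IL = 5.11 dB.

5 dB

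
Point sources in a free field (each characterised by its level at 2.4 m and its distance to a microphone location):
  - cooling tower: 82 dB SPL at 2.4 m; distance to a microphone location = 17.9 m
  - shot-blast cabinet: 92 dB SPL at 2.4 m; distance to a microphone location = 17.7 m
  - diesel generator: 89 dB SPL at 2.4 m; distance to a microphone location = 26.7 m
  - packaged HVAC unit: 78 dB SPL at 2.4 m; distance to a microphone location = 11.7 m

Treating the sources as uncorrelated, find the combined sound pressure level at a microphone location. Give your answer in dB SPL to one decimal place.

Propagate each source to the receiver with L = L_ref − 20·log₁₀(r/r_ref), then add intensities.
cooling tower: 82 − 20·log₁₀(17.9/2.4) = 82 − 17.45 = 64.55 dB SPL.
shot-blast cabinet: 92 − 20·log₁₀(17.7/2.4) = 92 − 17.36 = 74.64 dB SPL.
diesel generator: 89 − 20·log₁₀(26.7/2.4) = 89 − 20.93 = 68.07 dB SPL.
packaged HVAC unit: 78 − 20·log₁₀(11.7/2.4) = 78 − 13.76 = 64.24 dB SPL.
Σ 10^(L/10) = 4.106e+07 → L_total = 10·log₁₀(4.106e+07) = 76.13 dB SPL.

76.1 dB SPL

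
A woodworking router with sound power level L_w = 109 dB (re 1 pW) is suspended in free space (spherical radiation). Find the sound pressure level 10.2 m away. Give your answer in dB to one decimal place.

77.8 dB

L_p = L_w − 10·log₁₀(4π·r²) with r = 10.2 m.
4π·r² = 1307 m², 10·log₁₀ of that is 31.164 dB.
L_p = 109 − 31.164 = 77.84 dB.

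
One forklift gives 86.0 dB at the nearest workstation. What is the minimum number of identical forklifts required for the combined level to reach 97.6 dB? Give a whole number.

15

The shortfall is 97.6 − 86.0 = 11.6 dB, and N units add 10·log₁₀ N, so need 10·log₁₀ N ≥ 11.6.
N ≥ 10^(11.6/10) = 14.454, so N = 15.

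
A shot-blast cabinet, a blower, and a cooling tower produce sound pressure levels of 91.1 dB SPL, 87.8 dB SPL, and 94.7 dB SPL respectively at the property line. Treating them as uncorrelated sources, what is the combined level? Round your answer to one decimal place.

96.9 dB SPL

Incoherent sources combine by intensity addition: L_total = 10·log₁₀(Σ 10^(L_i/10)).
Σ 10^(L/10) = 10^(91.1/10) + 10^(87.8/10) + 10^(94.7/10) = 4.842e+09.
L_total = 10·log₁₀(4.842e+09) = 96.85 dB SPL.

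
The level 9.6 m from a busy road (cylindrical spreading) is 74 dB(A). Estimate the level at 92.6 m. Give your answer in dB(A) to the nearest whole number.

64 dB(A)

Line-source attenuation: ΔL = 10·log₁₀(r₂/r₁) = 10·log₁₀(92.6/9.6) = 9.843 dB.
L₂ = 74 − 10·log₁₀(92.6/9.6) = 74 − 9.843 = 64.16 dB(A).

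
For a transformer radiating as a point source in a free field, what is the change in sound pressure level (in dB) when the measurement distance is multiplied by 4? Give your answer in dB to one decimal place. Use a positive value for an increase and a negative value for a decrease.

With spherical spreading the level changes by −20·log₁₀(r₂/r₁).
ΔL = −20·log₁₀(4) = -12.04 dB.

-12.0 dB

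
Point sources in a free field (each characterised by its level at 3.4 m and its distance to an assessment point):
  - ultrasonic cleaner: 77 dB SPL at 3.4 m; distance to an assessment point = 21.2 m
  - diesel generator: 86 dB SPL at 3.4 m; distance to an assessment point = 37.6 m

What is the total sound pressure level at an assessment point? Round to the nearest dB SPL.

Apply inverse-square spreading to bring every level to the receiver, then sum 10^(L/10).
ultrasonic cleaner: 77 − 20·log₁₀(21.2/3.4) = 77 − 15.90 = 61.10 dB SPL.
diesel generator: 86 − 20·log₁₀(37.6/3.4) = 86 − 20.87 = 65.13 dB SPL.
Σ 10^(L/10) = 4.544e+06 → L_total = 10·log₁₀(4.544e+06) = 66.57 dB SPL.

67 dB SPL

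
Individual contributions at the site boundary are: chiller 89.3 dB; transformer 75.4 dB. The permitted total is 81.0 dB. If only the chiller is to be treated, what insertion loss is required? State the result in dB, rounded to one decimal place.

9.7 dB

Fixed contribution from the other source: Σ 10^(L/10) = 10^(75.4/10) = 3.467e+07 (75.40 dB).
The limit corresponds to 10^(81.0/10) = 1.259e+08; subtracting the fixed part leaves 9.122e+07 for the chiller, i.e. 79.60 dB.
So the chiller must be reduced from 89.3 to 79.60 dB: IL = 9.70 dB.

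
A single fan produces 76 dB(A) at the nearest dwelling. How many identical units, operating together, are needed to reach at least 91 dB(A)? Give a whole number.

Need L₁ + 10·log₁₀ N ≥ 91, i.e. log₁₀ N ≥ 1.50.
N ≥ 10^(15.0/10) = 31.623, so N = 32.

32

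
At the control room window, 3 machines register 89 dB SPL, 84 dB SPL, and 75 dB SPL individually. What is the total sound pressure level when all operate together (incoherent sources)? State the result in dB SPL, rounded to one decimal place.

90.3 dB SPL

Incoherent sources combine by intensity addition: L_total = 10·log₁₀(Σ 10^(L_i/10)).
Σ 10^(L/10) = 10^(89/10) + 10^(84/10) + 10^(75/10) = 1.077e+09.
L_total = 10·log₁₀(1.077e+09) = 90.32 dB SPL.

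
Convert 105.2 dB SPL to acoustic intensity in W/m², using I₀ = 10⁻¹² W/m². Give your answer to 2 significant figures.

0.033 W/m²

I/I₀ = 10^(105.2/10) = 3.311e+10, so I = 3.311e+10 × 10⁻¹² W/m².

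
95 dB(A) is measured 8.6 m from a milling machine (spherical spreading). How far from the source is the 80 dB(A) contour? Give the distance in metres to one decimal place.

48.4 m

The 15.0 dB drop corresponds to a distance ratio of 10^(15.0/20) for a point source.
r₂ = 8.6·10^((95−80)/20) = 8.6·10^(15.0/20) = 48.36 m.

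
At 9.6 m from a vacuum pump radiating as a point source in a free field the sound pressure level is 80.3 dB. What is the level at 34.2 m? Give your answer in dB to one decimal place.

69.3 dB

Point-source attenuation: ΔL = 20·log₁₀(r₂/r₁) = 20·log₁₀(34.2/9.6) = 11.035 dB.
L₂ = 80.3 − 20·log₁₀(34.2/9.6) = 80.3 − 11.035 = 69.26 dB.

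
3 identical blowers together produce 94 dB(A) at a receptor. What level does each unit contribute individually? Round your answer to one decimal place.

Dividing the total intensity by 3 lowers the level by 10·log₁₀ 3 = 4.771 dB: L₁ = 94 − 4.771.

89.2 dB(A)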